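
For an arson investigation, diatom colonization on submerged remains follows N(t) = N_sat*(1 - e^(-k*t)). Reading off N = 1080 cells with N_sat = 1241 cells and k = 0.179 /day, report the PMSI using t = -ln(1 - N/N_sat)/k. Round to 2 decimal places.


PMSI from diatom colonization curve:
N / N_sat = 1080 / 1241 = 0.870266
1 - N/N_sat = 0.129734
ln(1 - N/N_sat) = -2.042269
t = -ln(1 - N/N_sat) / k = -(-2.042269) / 0.179 = 11.41 days

11.41


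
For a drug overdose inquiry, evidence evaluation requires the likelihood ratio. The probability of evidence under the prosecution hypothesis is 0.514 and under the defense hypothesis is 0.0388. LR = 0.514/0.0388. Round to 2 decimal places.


Likelihood ratio calculation:
LR = P(E|Hp) / P(E|Hd)
LR = 0.514 / 0.0388
LR = 13.25

13.25


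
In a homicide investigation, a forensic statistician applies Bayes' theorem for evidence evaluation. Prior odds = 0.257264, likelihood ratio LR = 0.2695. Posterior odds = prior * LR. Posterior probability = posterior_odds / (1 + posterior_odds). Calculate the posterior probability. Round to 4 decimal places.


Bayesian evidence evaluation:
Posterior odds = prior_odds * LR = 0.257264 * 0.2695 = 0.06933265
Posterior probability = posterior_odds / (1 + posterior_odds)
= 0.06933265 / (1 + 0.06933265)
= 0.06933265 / 1.06933265
= 0.0648

0.0648


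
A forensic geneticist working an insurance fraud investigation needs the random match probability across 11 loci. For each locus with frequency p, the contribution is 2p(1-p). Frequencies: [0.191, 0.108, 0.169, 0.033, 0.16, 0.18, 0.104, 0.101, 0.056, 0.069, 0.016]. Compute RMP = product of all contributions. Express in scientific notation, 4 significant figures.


Computing RMP for 11 loci:
Locus 1: 2 * 0.191 * 0.809 = 0.309038
Locus 2: 2 * 0.108 * 0.892 = 0.192672
Locus 3: 2 * 0.169 * 0.831 = 0.280878
Locus 4: 2 * 0.033 * 0.967 = 0.063822
Locus 5: 2 * 0.16 * 0.84 = 0.2688
Locus 6: 2 * 0.18 * 0.82 = 0.2952
Locus 7: 2 * 0.104 * 0.896 = 0.186368
Locus 8: 2 * 0.101 * 0.899 = 0.181598
Locus 9: 2 * 0.056 * 0.944 = 0.105728
Locus 10: 2 * 0.069 * 0.931 = 0.128478
Locus 11: 2 * 0.016 * 0.984 = 0.031488
RMP = 1.226e-09

1.226e-09


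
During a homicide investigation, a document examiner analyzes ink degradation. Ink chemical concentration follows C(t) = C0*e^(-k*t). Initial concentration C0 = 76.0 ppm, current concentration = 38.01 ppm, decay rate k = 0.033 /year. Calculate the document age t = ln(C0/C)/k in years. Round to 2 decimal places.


Document age estimation:
C0/C = 76.0 / 38.01 = 1.999474
ln(C0/C) = 0.692884
t = 0.692884 / 0.033 = 21.00 years

21.00


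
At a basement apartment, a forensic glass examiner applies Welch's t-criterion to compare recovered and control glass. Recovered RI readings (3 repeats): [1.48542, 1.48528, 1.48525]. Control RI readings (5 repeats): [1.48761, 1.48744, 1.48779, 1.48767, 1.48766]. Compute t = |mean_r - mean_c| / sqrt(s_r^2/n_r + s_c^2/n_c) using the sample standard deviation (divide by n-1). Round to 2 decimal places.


Welch's t-criterion for glass RI comparison:
Recovered mean = sum / n_r = 4.45595 / 3 = 1.4853167
Control mean = sum / n_c = 7.43817 / 5 = 1.487634
Recovered sample variance s_r^2 = 8.23333e-09
Control sample variance s_c^2 = 1.613e-08
Welch SE (unpooled) = sqrt(s_r^2/n_r + s_c^2/n_c) = sqrt(2.74444e-09 + 3.226e-09) = sqrt(5.97044e-09) = 7.72686e-05
|mean_r - mean_c| = 0.00231733
t = 0.00231733 / 7.72686e-05 = 29.99

29.99


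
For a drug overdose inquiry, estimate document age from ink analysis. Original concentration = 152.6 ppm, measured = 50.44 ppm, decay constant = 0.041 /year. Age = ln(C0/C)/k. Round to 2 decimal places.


Document age estimation:
C0/C = 152.6 / 50.44 = 3.025377
ln(C0/C) = 1.107036
t = 1.107036 / 0.041 = 27.00 years

27.00


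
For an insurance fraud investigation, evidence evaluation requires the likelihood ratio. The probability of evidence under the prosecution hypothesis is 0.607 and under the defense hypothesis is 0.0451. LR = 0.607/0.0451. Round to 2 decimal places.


Likelihood ratio calculation:
LR = P(E|Hp) / P(E|Hd)
LR = 0.607 / 0.0451
LR = 13.46

13.46


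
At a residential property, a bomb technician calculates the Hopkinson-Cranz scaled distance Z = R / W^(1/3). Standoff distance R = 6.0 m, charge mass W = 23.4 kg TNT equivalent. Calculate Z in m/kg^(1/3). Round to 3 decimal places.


Scaled distance calculation:
W^(1/3) = 23.4^(1/3) = 2.860259
Z = R / W^(1/3) = 6.0 / 2.860259
Z = 2.098 m/kg^(1/3)

2.098


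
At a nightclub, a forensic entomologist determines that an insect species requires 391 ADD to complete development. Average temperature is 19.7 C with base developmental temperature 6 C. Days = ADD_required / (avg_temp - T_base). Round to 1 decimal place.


Insect development time:
Effective temperature = avg_temp - T_base = 19.7 - 6 = 13.7 C
Days = ADD / effective_temp = 391 / 13.7 = 28.5 days

28.5


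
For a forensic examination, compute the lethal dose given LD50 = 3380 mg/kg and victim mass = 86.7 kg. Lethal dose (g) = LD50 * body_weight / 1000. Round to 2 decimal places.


Lethal dose calculation:
Lethal dose = LD50 * body_weight / 1000
= 3380 * 86.7 / 1000
= 293046 / 1000
= 293.05 g

293.05


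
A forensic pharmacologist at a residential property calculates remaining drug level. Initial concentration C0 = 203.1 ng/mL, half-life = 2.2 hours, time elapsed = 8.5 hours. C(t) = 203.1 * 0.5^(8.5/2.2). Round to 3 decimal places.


Drug concentration decay:
Number of half-lives = t / t_half = 8.5 / 2.2 = 3.863636
Decay factor = 0.5^3.863636 = 0.06869572
C(t) = 203.1 * 0.06869572 = 13.952 ng/mL

13.952


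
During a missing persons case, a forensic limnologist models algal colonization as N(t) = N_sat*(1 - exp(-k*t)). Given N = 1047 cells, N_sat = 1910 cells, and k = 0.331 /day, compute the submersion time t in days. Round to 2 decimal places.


PMSI from diatom colonization curve:
N / N_sat = 1047 / 1910 = 0.548168
1 - N/N_sat = 0.451832
ln(1 - N/N_sat) = -0.794445
t = -ln(1 - N/N_sat) / k = -(-0.794445) / 0.331 = 2.40 days

2.40


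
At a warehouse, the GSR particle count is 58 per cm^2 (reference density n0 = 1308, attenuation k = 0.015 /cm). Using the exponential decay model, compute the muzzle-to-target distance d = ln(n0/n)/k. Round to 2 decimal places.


GSR distance calculation:
n0/n = 1308 / 58 = 22.551724
ln(n0/n) = 3.115812
d = 3.115812 / 0.015 = 207.72 cm

207.72


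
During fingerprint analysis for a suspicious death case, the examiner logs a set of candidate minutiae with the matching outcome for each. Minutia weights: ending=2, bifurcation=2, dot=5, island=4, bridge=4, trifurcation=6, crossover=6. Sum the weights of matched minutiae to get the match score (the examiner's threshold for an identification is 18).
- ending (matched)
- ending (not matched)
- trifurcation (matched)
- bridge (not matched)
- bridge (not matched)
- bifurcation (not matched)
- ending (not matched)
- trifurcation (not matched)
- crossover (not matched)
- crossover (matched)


Weighted minutiae match score:
  ending: matched, +2 (running total 2)
  ending: not matched, +0
  trifurcation: matched, +6 (running total 8)
  bridge: not matched, +0
  bridge: not matched, +0
  bifurcation: not matched, +0
  ending: not matched, +0
  trifurcation: not matched, +0
  crossover: not matched, +0
  crossover: matched, +6 (running total 14)
Total score = 14
Threshold = 18; verdict = inconclusive

14


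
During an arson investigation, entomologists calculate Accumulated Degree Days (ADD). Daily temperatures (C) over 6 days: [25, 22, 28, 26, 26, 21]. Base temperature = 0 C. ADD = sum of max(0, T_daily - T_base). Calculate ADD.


Computing ADD day by day:
Day 1: max(0, 25 - 0) = 25
Day 2: max(0, 22 - 0) = 22
Day 3: max(0, 28 - 0) = 28
Day 4: max(0, 26 - 0) = 26
Day 5: max(0, 26 - 0) = 26
Day 6: max(0, 21 - 0) = 21
Total ADD = 148

148


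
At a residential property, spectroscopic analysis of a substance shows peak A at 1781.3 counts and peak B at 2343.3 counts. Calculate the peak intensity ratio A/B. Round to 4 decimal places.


Spectral peak ratio:
Peak A = 1781.3 counts
Peak B = 2343.3 counts
Ratio = 1781.3 / 2343.3 = 0.7602

0.7602


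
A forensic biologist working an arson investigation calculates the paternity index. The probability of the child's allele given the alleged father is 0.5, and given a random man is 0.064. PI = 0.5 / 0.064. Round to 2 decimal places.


Paternity Index calculation:
PI = P(allele|father) / P(allele|random)
PI = 0.5 / 0.064
PI = 7.81

7.81


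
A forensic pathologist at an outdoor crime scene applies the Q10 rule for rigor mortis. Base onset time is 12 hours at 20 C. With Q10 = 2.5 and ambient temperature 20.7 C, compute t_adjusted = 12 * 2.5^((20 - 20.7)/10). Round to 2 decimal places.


Rigor mortis time adjustment:
Exponent = (T_ref - T_actual) / 10 = (20 - 20.7) / 10 = -0.07
Q10 factor = 2.5^-0.07 = 0.93787
t_adjusted = 12 * 0.93787 = 11.25 hours

11.25


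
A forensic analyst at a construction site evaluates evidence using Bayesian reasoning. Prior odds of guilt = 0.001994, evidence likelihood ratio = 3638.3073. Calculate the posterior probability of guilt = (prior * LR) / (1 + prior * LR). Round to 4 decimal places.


Bayesian evidence evaluation:
Posterior odds = prior_odds * LR = 0.001994 * 3638.3073 = 7.254785
Posterior probability = posterior_odds / (1 + posterior_odds)
= 7.254785 / (1 + 7.254785)
= 7.254785 / 8.254785
= 0.8789

0.8789


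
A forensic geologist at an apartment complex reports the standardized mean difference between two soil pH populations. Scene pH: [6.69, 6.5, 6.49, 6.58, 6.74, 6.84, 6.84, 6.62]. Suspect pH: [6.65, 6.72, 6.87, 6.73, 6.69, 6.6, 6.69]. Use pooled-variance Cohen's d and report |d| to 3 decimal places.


Pooled-variance Cohen's d for soil pH comparison:
Scene mean = 53.3 / 8 = 6.6625
Suspect mean = 46.95 / 7 = 6.707143
Scene sample variance s_s^2 = 0.019221
Suspect sample variance s_c^2 = 0.00709
Pooled variance = ((n_s-1)*s_s^2 + (n_c-1)*s_c^2) / (n_s + n_c - 2) = 0.013623
Pooled SD = sqrt(0.013623) = 0.116718
Mean difference = -0.044643
|d| = |-0.044643| / 0.116718 = 0.382

0.382


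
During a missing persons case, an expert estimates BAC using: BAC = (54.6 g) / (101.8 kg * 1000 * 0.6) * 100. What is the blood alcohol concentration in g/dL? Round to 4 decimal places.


Applying the Widmark formula:
BAC = (dose_g / (body_wt * 1000 * r)) * 100
Denominator = 101.8 * 1000 * 0.6 = 61080
BAC = (54.6 / 61080) * 100
BAC = 0.0894 g/dL

0.0894


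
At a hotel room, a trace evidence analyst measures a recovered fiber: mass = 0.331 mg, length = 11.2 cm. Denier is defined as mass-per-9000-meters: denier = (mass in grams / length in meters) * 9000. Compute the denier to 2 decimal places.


Denier calculation:
Mass in grams = 0.331 mg / 1000 = 0.000331 g
Length in meters = 11.2 cm / 100 = 0.112 m
Linear density = mass / length = 0.000331 / 0.112 = 0.00295536 g/m
Denier = (g/m) * 9000 = 0.00295536 * 9000 = 26.60

26.60


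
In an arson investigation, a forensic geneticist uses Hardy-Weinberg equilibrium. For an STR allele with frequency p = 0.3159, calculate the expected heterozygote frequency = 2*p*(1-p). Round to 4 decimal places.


Hardy-Weinberg heterozygote frequency:
q = 1 - p = 1 - 0.3159 = 0.6841
2pq = 2 * 0.3159 * 0.6841 = 0.4322

0.4322


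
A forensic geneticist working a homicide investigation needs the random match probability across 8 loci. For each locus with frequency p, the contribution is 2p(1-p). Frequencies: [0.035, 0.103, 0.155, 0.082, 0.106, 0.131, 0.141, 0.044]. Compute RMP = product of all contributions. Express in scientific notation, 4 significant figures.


Computing RMP for 8 loci:
Locus 1: 2 * 0.035 * 0.965 = 0.06755
Locus 2: 2 * 0.103 * 0.897 = 0.184782
Locus 3: 2 * 0.155 * 0.845 = 0.26195
Locus 4: 2 * 0.082 * 0.918 = 0.150552
Locus 5: 2 * 0.106 * 0.894 = 0.189528
Locus 6: 2 * 0.131 * 0.869 = 0.227678
Locus 7: 2 * 0.141 * 0.859 = 0.242238
Locus 8: 2 * 0.044 * 0.956 = 0.084128
RMP = 4.329e-07

4.329e-07


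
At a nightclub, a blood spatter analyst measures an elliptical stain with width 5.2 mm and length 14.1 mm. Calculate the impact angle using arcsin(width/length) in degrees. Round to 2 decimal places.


Blood spatter impact angle calculation:
width / length = 5.2 / 14.1 = 0.368794
angle = arcsin(0.368794)
angle = 21.64 degrees

21.64


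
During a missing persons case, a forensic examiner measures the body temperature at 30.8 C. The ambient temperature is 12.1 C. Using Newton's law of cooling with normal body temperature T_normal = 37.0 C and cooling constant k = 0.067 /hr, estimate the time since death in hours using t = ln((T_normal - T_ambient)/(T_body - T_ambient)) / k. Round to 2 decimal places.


Using Newton's law of cooling:
t = ln((T_normal - T_ambient) / (T_body - T_ambient)) / k
T_normal - T_ambient = 24.9
T_body - T_ambient = 18.7
Ratio = 1.331551
ln(ratio) = 0.286344
t = 0.286344 / 0.067 = 4.27 hours

4.27


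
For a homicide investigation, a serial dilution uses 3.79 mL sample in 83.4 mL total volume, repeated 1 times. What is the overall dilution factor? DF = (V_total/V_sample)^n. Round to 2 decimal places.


Dilution factor calculation:
Single dilution = V_total / V_sample = 83.4 / 3.79 ≈ 22.005277
Number of dilutions = 1
Total DF = (83.4 / 3.79)^1 (full precision, rounded at the end) = 22.01

22.01


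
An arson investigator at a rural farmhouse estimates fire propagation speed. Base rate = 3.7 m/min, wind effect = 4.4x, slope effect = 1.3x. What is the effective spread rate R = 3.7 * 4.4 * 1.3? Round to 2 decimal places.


Fire spread rate calculation:
R = R0 * wind_factor * slope_factor
= 3.7 * 4.4 * 1.3
= 16.28 * 1.3
= 21.16 m/min

21.16


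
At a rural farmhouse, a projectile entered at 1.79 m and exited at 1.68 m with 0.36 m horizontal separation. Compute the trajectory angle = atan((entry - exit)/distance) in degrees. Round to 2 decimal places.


Bullet trajectory angle:
Height difference = 1.79 - 1.68 = 0.11 m
angle = atan(0.11 / 0.36)
angle = atan(0.305556)
angle = 16.99 degrees

16.99


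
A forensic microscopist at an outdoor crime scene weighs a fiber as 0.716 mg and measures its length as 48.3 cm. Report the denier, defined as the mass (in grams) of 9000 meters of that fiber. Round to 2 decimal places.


Denier calculation:
Mass in grams = 0.716 mg / 1000 = 0.000716 g
Length in meters = 48.3 cm / 100 = 0.483 m
Linear density = mass / length = 0.000716 / 0.483 = 0.0014824 g/m
Denier = (g/m) * 9000 = 0.0014824 * 9000 = 13.34

13.34


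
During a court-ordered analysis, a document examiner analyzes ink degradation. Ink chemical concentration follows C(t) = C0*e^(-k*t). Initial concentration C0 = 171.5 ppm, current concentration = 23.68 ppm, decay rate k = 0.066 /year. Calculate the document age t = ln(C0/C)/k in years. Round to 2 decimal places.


Document age estimation:
C0/C = 171.5 / 23.68 = 7.242399
ln(C0/C) = 1.979953
t = 1.979953 / 0.066 = 30.00 years

30.00


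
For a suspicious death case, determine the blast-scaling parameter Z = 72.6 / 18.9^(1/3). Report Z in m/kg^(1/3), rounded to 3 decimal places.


Scaled distance calculation:
W^(1/3) = 18.9^(1/3) = 2.663712
Z = R / W^(1/3) = 72.6 / 2.663712
Z = 27.255 m/kg^(1/3)

27.255


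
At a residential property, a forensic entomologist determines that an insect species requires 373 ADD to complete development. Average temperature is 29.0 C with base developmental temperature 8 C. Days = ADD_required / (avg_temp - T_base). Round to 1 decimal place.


Insect development time:
Effective temperature = avg_temp - T_base = 29.0 - 8 = 21.0 C
Days = ADD / effective_temp = 373 / 21.0 = 17.8 days

17.8


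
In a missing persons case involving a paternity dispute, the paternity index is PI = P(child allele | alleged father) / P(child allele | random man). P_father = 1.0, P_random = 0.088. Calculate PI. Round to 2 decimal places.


Paternity Index calculation:
PI = P(allele|father) / P(allele|random)
PI = 1.0 / 0.088
PI = 11.36

11.36


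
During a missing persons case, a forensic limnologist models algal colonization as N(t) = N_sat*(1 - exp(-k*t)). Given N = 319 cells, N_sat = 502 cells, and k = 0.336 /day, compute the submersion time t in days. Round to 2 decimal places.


PMSI from diatom colonization curve:
N / N_sat = 319 / 502 = 0.635458
1 - N/N_sat = 0.364542
ln(1 - N/N_sat) = -1.009114
t = -ln(1 - N/N_sat) / k = -(-1.009114) / 0.336 = 3.00 days

3.00


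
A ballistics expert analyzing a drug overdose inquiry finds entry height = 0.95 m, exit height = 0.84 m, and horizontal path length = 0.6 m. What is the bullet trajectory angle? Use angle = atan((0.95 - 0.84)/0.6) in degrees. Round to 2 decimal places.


Bullet trajectory angle:
Height difference = 0.95 - 0.84 = 0.11 m
angle = atan(0.11 / 0.6)
angle = atan(0.183333)
angle = 10.39 degrees

10.39


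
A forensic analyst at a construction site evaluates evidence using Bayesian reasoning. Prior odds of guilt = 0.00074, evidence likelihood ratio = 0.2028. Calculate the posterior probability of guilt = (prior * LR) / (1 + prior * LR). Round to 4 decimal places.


Bayesian evidence evaluation:
Posterior odds = prior_odds * LR = 0.00074 * 0.2028 = 0.000150072
Posterior probability = posterior_odds / (1 + posterior_odds)
= 0.000150072 / (1 + 0.000150072)
= 0.000150072 / 1.000150072
= 0.0002

0.0002


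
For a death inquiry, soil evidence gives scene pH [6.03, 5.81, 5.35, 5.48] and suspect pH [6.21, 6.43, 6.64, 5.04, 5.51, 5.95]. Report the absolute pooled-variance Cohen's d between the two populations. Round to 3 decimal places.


Pooled-variance Cohen's d for soil pH comparison:
Scene mean = 22.67 / 4 = 5.6675
Suspect mean = 35.78 / 6 = 5.963333
Scene sample variance s_s^2 = 0.095892
Suspect sample variance s_c^2 = 0.358947
Pooled variance = ((n_s-1)*s_s^2 + (n_c-1)*s_c^2) / (n_s + n_c - 2) = 0.260301
Pooled SD = sqrt(0.260301) = 0.510197
Mean difference = -0.295833
|d| = |-0.295833| / 0.510197 = 0.580

0.580


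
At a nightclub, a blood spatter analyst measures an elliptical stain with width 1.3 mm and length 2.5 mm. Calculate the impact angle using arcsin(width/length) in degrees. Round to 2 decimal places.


Blood spatter impact angle calculation:
width / length = 1.3 / 2.5 = 0.52
angle = arcsin(0.52)
angle = 31.33 degrees

31.33


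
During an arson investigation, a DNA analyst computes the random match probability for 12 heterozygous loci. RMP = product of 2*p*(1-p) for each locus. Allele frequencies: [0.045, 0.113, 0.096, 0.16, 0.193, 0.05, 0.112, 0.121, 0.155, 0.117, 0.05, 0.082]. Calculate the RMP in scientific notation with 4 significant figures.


Computing RMP for 12 loci:
Locus 1: 2 * 0.045 * 0.955 = 0.08595
Locus 2: 2 * 0.113 * 0.887 = 0.200462
Locus 3: 2 * 0.096 * 0.904 = 0.173568
Locus 4: 2 * 0.16 * 0.84 = 0.2688
Locus 5: 2 * 0.193 * 0.807 = 0.311502
Locus 6: 2 * 0.05 * 0.95 = 0.095
Locus 7: 2 * 0.112 * 0.888 = 0.198912
Locus 8: 2 * 0.121 * 0.879 = 0.212718
Locus 9: 2 * 0.155 * 0.845 = 0.26195
Locus 10: 2 * 0.117 * 0.883 = 0.206622
Locus 11: 2 * 0.05 * 0.95 = 0.095
Locus 12: 2 * 0.082 * 0.918 = 0.150552
RMP = 7.792e-10

7.792e-10


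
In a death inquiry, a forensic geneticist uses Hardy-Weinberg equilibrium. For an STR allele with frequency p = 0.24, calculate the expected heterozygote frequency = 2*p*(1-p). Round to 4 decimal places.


Hardy-Weinberg heterozygote frequency:
q = 1 - p = 1 - 0.24 = 0.76
2pq = 2 * 0.24 * 0.76 = 0.3648

0.3648


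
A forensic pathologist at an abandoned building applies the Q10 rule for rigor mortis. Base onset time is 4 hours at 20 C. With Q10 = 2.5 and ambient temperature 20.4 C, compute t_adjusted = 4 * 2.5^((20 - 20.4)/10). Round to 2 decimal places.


Rigor mortis time adjustment:
Exponent = (T_ref - T_actual) / 10 = (20 - 20.4) / 10 = -0.04
Q10 factor = 2.5^-0.04 = 0.96401
t_adjusted = 4 * 0.96401 = 3.86 hours

3.86


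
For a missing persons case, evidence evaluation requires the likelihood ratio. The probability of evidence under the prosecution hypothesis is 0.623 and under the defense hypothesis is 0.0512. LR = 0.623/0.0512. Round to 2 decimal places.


Likelihood ratio calculation:
LR = P(E|Hp) / P(E|Hd)
LR = 0.623 / 0.0512
LR = 12.17

12.17


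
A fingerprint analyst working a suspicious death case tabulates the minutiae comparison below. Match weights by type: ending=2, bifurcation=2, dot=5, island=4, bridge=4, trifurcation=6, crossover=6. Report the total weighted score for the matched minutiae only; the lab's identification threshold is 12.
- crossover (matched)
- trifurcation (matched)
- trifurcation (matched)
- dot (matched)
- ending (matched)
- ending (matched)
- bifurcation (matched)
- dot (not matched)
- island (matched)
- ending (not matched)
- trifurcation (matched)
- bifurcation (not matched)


Weighted minutiae match score:
  crossover: matched, +6 (running total 6)
  trifurcation: matched, +6 (running total 12)
  trifurcation: matched, +6 (running total 18)
  dot: matched, +5 (running total 23)
  ending: matched, +2 (running total 25)
  ending: matched, +2 (running total 27)
  bifurcation: matched, +2 (running total 29)
  dot: not matched, +0
  island: matched, +4 (running total 33)
  ending: not matched, +0
  trifurcation: matched, +6 (running total 39)
  bifurcation: not matched, +0
Total score = 39
Threshold = 12; verdict = identification

39


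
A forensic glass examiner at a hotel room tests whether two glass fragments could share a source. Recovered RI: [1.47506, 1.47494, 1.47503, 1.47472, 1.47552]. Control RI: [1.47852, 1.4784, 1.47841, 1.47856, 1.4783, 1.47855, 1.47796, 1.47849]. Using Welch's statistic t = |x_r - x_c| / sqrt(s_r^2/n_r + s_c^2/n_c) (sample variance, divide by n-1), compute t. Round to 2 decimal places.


Welch's t-criterion for glass RI comparison:
Recovered mean = sum / n_r = 7.37527 / 5 = 1.475054
Control mean = sum / n_c = 11.82719 / 8 = 1.4783987
Recovered sample variance s_r^2 = 8.558e-08
Control sample variance s_c^2 = 3.91839e-08
Welch SE (unpooled) = sqrt(s_r^2/n_r + s_c^2/n_c) = sqrt(1.7116e-08 + 4.89799e-09) = sqrt(2.2014e-08) = 0.000148371
|mean_r - mean_c| = 0.00334475
t = 0.00334475 / 0.000148371 = 22.54

22.54


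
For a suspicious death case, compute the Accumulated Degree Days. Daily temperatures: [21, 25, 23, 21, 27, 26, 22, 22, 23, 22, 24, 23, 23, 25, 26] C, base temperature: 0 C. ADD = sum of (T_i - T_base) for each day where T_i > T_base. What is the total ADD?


Computing ADD day by day:
Day 1: max(0, 21 - 0) = 21
Day 2: max(0, 25 - 0) = 25
Day 3: max(0, 23 - 0) = 23
Day 4: max(0, 21 - 0) = 21
Day 5: max(0, 27 - 0) = 27
Day 6: max(0, 26 - 0) = 26
Day 7: max(0, 22 - 0) = 22
Day 8: max(0, 22 - 0) = 22
Day 9: max(0, 23 - 0) = 23
Day 10: max(0, 22 - 0) = 22
Day 11: max(0, 24 - 0) = 24
Day 12: max(0, 23 - 0) = 23
Day 13: max(0, 23 - 0) = 23
Day 14: max(0, 25 - 0) = 25
Day 15: max(0, 26 - 0) = 26
Total ADD = 353

353


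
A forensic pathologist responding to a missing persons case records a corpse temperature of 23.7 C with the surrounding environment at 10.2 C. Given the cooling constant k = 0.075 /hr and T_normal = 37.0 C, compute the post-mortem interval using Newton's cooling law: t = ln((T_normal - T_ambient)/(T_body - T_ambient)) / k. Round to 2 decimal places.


Using Newton's law of cooling:
t = ln((T_normal - T_ambient) / (T_body - T_ambient)) / k
T_normal - T_ambient = 26.8
T_body - T_ambient = 13.5
Ratio = 1.985185
ln(ratio) = 0.685712
t = 0.685712 / 0.075 = 9.14 hours

9.14


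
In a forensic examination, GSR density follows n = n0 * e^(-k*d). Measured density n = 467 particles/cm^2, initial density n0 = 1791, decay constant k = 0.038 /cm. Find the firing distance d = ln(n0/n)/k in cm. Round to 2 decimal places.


GSR distance calculation:
n0/n = 1791 / 467 = 3.835118
ln(n0/n) = 1.3442
d = 1.3442 / 0.038 = 35.37 cm

35.37


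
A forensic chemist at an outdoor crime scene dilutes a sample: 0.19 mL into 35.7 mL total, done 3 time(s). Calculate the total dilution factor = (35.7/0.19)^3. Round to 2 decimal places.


Dilution factor calculation:
Single dilution = V_total / V_sample = 35.7 / 0.19 ≈ 187.894737
Number of dilutions = 3
Total DF = (35.7 / 0.19)^3 (full precision, rounded at the end) = 6633516.98

6633516.98


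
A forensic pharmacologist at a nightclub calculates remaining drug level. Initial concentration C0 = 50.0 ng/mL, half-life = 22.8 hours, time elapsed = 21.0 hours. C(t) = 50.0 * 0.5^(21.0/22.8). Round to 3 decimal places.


Drug concentration decay:
Number of half-lives = t / t_half = 21.0 / 22.8 = 0.921053
Decay factor = 0.5^0.921053 = 0.52812341
C(t) = 50.0 * 0.52812341 = 26.406 ng/mL

26.406


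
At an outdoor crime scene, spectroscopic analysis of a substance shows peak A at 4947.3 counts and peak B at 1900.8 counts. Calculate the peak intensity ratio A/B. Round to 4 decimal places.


Spectral peak ratio:
Peak A = 4947.3 counts
Peak B = 1900.8 counts
Ratio = 4947.3 / 1900.8 = 2.6027

2.6027


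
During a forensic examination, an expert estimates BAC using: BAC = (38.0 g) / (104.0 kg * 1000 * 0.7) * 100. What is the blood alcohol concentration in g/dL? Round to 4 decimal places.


Applying the Widmark formula:
BAC = (dose_g / (body_wt * 1000 * r)) * 100
Denominator = 104.0 * 1000 * 0.7 = 72800
BAC = (38.0 / 72800) * 100
BAC = 0.0522 g/dL

0.0522


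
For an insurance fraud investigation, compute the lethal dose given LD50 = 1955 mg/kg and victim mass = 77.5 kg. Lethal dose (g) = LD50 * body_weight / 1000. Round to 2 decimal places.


Lethal dose calculation:
Lethal dose = LD50 * body_weight / 1000
= 1955 * 77.5 / 1000
= 151512.5 / 1000
= 151.51 g

151.51


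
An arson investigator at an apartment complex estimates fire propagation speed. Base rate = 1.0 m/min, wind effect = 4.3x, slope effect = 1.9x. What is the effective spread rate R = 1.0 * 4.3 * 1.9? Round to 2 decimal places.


Fire spread rate calculation:
R = R0 * wind_factor * slope_factor
= 1.0 * 4.3 * 1.9
= 4.3 * 1.9
= 8.17 m/min

8.17


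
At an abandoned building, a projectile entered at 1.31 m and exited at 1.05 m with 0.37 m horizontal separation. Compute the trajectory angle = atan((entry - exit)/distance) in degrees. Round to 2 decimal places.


Bullet trajectory angle:
Height difference = 1.31 - 1.05 = 0.26 m
angle = atan(0.26 / 0.37)
angle = atan(0.702703)
angle = 35.10 degrees

35.10


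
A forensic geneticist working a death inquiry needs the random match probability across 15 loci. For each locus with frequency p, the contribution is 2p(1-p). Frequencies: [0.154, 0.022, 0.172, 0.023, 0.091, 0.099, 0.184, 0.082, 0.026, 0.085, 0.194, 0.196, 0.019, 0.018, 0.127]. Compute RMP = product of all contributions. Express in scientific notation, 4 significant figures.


Computing RMP for 15 loci:
Locus 1: 2 * 0.154 * 0.846 = 0.260568
Locus 2: 2 * 0.022 * 0.978 = 0.043032
Locus 3: 2 * 0.172 * 0.828 = 0.284832
Locus 4: 2 * 0.023 * 0.977 = 0.044942
Locus 5: 2 * 0.091 * 0.909 = 0.165438
Locus 6: 2 * 0.099 * 0.901 = 0.178398
Locus 7: 2 * 0.184 * 0.816 = 0.300288
Locus 8: 2 * 0.082 * 0.918 = 0.150552
Locus 9: 2 * 0.026 * 0.974 = 0.050648
Locus 10: 2 * 0.085 * 0.915 = 0.15555
Locus 11: 2 * 0.194 * 0.806 = 0.312728
Locus 12: 2 * 0.196 * 0.804 = 0.315168
Locus 13: 2 * 0.019 * 0.981 = 0.037278
Locus 14: 2 * 0.018 * 0.982 = 0.035352
Locus 15: 2 * 0.127 * 0.873 = 0.221742
RMP = 4.346e-14

4.346e-14


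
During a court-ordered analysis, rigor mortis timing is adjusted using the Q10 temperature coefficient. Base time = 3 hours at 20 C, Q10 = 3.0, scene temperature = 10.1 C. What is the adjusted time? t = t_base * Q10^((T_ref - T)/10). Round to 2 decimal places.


Rigor mortis time adjustment:
Exponent = (T_ref - T_actual) / 10 = (20 - 10.1) / 10 = 0.99
Q10 factor = 3.0^0.99 = 2.96722
t_adjusted = 3 * 2.96722 = 8.90 hours

8.90


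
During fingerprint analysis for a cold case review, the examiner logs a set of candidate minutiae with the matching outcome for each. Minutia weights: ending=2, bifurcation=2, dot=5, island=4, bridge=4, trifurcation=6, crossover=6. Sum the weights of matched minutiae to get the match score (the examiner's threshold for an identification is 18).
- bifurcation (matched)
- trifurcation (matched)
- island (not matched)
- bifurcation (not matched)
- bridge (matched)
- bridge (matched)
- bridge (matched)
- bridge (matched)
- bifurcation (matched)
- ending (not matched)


Weighted minutiae match score:
  bifurcation: matched, +2 (running total 2)
  trifurcation: matched, +6 (running total 8)
  island: not matched, +0
  bifurcation: not matched, +0
  bridge: matched, +4 (running total 12)
  bridge: matched, +4 (running total 16)
  bridge: matched, +4 (running total 20)
  bridge: matched, +4 (running total 24)
  bifurcation: matched, +2 (running total 26)
  ending: not matched, +0
Total score = 26
Threshold = 18; verdict = identification

26


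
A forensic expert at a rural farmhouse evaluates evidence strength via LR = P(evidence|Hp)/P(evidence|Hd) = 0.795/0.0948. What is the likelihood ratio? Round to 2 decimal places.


Likelihood ratio calculation:
LR = P(E|Hp) / P(E|Hd)
LR = 0.795 / 0.0948
LR = 8.39

8.39


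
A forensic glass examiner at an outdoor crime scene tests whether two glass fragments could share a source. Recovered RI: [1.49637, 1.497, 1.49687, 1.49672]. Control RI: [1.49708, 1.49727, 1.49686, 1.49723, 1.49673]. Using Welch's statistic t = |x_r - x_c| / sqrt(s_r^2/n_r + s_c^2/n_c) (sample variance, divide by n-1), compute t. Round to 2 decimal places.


Welch's t-criterion for glass RI comparison:
Recovered mean = sum / n_r = 5.98696 / 4 = 1.49674
Control mean = sum / n_c = 7.48517 / 5 = 1.497034
Recovered sample variance s_r^2 = 7.39333e-08
Control sample variance s_c^2 = 5.473e-08
Welch SE (unpooled) = sqrt(s_r^2/n_r + s_c^2/n_c) = sqrt(1.84833e-08 + 1.0946e-08) = sqrt(2.94293e-08) = 0.00017155
|mean_r - mean_c| = 0.000294
t = 0.000294 / 0.00017155 = 1.71

1.71


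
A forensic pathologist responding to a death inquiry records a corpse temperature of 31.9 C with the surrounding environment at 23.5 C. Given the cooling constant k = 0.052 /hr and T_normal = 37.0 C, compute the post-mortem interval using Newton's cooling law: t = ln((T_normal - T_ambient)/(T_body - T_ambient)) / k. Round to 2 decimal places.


Using Newton's law of cooling:
t = ln((T_normal - T_ambient) / (T_body - T_ambient)) / k
T_normal - T_ambient = 13.5
T_body - T_ambient = 8.4
Ratio = 1.607143
ln(ratio) = 0.474458
t = 0.474458 / 0.052 = 9.12 hours

9.12


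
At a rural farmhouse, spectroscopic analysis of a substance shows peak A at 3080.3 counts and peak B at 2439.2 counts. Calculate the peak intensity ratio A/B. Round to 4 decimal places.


Spectral peak ratio:
Peak A = 3080.3 counts
Peak B = 2439.2 counts
Ratio = 3080.3 / 2439.2 = 1.2628

1.2628


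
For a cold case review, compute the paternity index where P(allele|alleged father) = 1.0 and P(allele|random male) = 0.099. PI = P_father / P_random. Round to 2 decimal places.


Paternity Index calculation:
PI = P(allele|father) / P(allele|random)
PI = 1.0 / 0.099
PI = 10.10

10.10


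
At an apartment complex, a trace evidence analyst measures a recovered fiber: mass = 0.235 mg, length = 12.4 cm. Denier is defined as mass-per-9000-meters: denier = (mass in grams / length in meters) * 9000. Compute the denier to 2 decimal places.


Denier calculation:
Mass in grams = 0.235 mg / 1000 = 0.000235 g
Length in meters = 12.4 cm / 100 = 0.124 m
Linear density = mass / length = 0.000235 / 0.124 = 0.00189516 g/m
Denier = (g/m) * 9000 = 0.00189516 * 9000 = 17.06

17.06


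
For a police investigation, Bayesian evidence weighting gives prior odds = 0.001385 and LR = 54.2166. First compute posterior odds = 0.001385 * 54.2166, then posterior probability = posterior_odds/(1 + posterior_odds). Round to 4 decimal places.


Bayesian evidence evaluation:
Posterior odds = prior_odds * LR = 0.001385 * 54.2166 = 0.07508999
Posterior probability = posterior_odds / (1 + posterior_odds)
= 0.07508999 / (1 + 0.07508999)
= 0.07508999 / 1.07508999
= 0.0698

0.0698


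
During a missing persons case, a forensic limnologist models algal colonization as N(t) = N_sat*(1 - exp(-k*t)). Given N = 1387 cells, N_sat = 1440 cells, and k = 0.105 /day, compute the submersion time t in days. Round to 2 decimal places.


PMSI from diatom colonization curve:
N / N_sat = 1387 / 1440 = 0.963194
1 - N/N_sat = 0.036806
ln(1 - N/N_sat) = -3.302094
t = -ln(1 - N/N_sat) / k = -(-3.302094) / 0.105 = 31.45 days

31.45


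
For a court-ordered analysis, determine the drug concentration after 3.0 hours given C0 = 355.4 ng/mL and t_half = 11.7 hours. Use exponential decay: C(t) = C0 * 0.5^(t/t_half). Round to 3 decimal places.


Drug concentration decay:
Number of half-lives = t / t_half = 3.0 / 11.7 = 0.25641
Decay factor = 0.5^0.25641 = 0.83716854
C(t) = 355.4 * 0.83716854 = 297.530 ng/mL

297.530


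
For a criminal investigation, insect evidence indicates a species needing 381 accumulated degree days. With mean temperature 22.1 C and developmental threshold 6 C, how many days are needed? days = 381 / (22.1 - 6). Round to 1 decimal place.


Insect development time:
Effective temperature = avg_temp - T_base = 22.1 - 6 = 16.1 C
Days = ADD / effective_temp = 381 / 16.1 = 23.7 days

23.7


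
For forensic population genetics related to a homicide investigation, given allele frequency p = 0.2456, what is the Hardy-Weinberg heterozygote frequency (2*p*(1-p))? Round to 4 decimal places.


Hardy-Weinberg heterozygote frequency:
q = 1 - p = 1 - 0.2456 = 0.7544
2pq = 2 * 0.2456 * 0.7544 = 0.3706

0.3706


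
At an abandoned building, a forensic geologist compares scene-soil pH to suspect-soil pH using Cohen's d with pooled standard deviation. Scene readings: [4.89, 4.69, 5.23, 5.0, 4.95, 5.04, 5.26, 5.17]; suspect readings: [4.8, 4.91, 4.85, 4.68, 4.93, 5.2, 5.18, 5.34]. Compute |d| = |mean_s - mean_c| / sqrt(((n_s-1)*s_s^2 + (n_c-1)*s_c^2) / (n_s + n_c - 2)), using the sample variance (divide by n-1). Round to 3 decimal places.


Pooled-variance Cohen's d for soil pH comparison:
Scene mean = 40.23 / 8 = 5.02875
Suspect mean = 39.89 / 8 = 4.98625
Scene sample variance s_s^2 = 0.036441
Suspect sample variance s_c^2 = 0.052055
Pooled variance = ((n_s-1)*s_s^2 + (n_c-1)*s_c^2) / (n_s + n_c - 2) = 0.044248
Pooled SD = sqrt(0.044248) = 0.210352
Mean difference = 0.0425
|d| = |0.0425| / 0.210352 = 0.202

0.202


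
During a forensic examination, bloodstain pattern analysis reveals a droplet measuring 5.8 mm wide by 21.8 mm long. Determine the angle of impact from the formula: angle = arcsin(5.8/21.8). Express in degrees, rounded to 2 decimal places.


Blood spatter impact angle calculation:
width / length = 5.8 / 21.8 = 0.266055
angle = arcsin(0.266055)
angle = 15.43 degrees

15.43


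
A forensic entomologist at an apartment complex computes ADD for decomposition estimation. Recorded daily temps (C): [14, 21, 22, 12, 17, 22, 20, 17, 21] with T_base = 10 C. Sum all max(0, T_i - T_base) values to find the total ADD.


Computing ADD day by day:
Day 1: max(0, 14 - 10) = 4
Day 2: max(0, 21 - 10) = 11
Day 3: max(0, 22 - 10) = 12
Day 4: max(0, 12 - 10) = 2
Day 5: max(0, 17 - 10) = 7
Day 6: max(0, 22 - 10) = 12
Day 7: max(0, 20 - 10) = 10
Day 8: max(0, 17 - 10) = 7
Day 9: max(0, 21 - 10) = 11
Total ADD = 76

76


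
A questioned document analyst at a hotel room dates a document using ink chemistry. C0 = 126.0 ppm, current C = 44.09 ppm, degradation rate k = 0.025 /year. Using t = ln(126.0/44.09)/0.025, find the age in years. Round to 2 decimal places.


Document age estimation:
C0/C = 126.0 / 44.09 = 2.857791
ln(C0/C) = 1.050049
t = 1.050049 / 0.025 = 42.00 years

42.00


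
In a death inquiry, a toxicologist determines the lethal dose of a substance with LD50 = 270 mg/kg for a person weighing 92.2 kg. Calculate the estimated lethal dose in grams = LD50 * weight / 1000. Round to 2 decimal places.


Lethal dose calculation:
Lethal dose = LD50 * body_weight / 1000
= 270 * 92.2 / 1000
= 24894 / 1000
= 24.89 g

24.89


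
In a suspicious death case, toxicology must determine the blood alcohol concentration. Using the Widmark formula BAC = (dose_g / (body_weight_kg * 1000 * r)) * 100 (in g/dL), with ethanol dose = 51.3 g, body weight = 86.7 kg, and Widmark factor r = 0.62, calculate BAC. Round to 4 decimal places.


Applying the Widmark formula:
BAC = (dose_g / (body_wt * 1000 * r)) * 100
Denominator = 86.7 * 1000 * 0.62 = 53754
BAC = (51.3 / 53754) * 100
BAC = 0.0954 g/dL

0.0954


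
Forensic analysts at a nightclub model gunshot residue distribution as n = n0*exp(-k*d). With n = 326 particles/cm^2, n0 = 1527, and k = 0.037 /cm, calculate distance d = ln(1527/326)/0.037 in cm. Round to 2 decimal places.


GSR distance calculation:
n0/n = 1527 / 326 = 4.684049
ln(n0/n) = 1.544163
d = 1.544163 / 0.037 = 41.73 cm

41.73


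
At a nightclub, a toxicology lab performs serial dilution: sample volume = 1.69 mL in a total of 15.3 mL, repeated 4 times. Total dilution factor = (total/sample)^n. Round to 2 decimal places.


Dilution factor calculation:
Single dilution = V_total / V_sample = 15.3 / 1.69 ≈ 9.053254
Number of dilutions = 4
Total DF = (15.3 / 1.69)^4 (full precision, rounded at the end) = 6717.67

6717.67


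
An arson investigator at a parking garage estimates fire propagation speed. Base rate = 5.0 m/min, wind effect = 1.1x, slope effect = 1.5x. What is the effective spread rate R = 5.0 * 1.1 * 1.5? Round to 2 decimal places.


Fire spread rate calculation:
R = R0 * wind_factor * slope_factor
= 5.0 * 1.1 * 1.5
= 5.5 * 1.5
= 8.25 m/min

8.25


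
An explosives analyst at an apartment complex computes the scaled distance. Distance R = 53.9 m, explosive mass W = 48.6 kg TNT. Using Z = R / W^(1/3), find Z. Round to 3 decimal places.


Scaled distance calculation:
W^(1/3) = 48.6^(1/3) = 3.649321
Z = R / W^(1/3) = 53.9 / 3.649321
Z = 14.770 m/kg^(1/3)

14.770


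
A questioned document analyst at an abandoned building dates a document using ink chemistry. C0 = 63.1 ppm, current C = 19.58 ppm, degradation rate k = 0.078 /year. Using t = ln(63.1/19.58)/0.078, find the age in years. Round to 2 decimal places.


Document age estimation:
C0/C = 63.1 / 19.58 = 3.222676
ln(C0/C) = 1.170212
t = 1.170212 / 0.078 = 15.00 years

15.00


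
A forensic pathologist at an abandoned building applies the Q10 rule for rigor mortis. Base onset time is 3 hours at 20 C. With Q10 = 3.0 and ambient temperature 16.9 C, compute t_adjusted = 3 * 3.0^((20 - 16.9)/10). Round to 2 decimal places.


Rigor mortis time adjustment:
Exponent = (T_ref - T_actual) / 10 = (20 - 16.9) / 10 = 0.31
Q10 factor = 3.0^0.31 = 1.40575
t_adjusted = 3 * 1.40575 = 4.22 hours

4.22


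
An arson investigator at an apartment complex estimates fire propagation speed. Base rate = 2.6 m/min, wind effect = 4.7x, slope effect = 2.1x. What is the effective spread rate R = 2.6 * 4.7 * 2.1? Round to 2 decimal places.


Fire spread rate calculation:
R = R0 * wind_factor * slope_factor
= 2.6 * 4.7 * 2.1
= 12.22 * 2.1
= 25.66 m/min

25.66


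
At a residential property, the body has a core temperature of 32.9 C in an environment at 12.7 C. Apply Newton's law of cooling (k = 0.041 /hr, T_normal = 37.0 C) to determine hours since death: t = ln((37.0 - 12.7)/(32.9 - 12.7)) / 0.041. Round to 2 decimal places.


Using Newton's law of cooling:
t = ln((T_normal - T_ambient) / (T_body - T_ambient)) / k
T_normal - T_ambient = 24.3
T_body - T_ambient = 20.2
Ratio = 1.20297
ln(ratio) = 0.184793
t = 0.184793 / 0.041 = 4.51 hours

4.51


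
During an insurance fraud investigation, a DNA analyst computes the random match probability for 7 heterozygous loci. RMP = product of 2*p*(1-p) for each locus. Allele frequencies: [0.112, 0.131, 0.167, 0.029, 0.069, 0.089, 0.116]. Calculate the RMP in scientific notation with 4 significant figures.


Computing RMP for 7 loci:
Locus 1: 2 * 0.112 * 0.888 = 0.198912
Locus 2: 2 * 0.131 * 0.869 = 0.227678
Locus 3: 2 * 0.167 * 0.833 = 0.278222
Locus 4: 2 * 0.029 * 0.971 = 0.056318
Locus 5: 2 * 0.069 * 0.931 = 0.128478
Locus 6: 2 * 0.089 * 0.911 = 0.162158
Locus 7: 2 * 0.116 * 0.884 = 0.205088
RMP = 3.032e-06

3.032e-06
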